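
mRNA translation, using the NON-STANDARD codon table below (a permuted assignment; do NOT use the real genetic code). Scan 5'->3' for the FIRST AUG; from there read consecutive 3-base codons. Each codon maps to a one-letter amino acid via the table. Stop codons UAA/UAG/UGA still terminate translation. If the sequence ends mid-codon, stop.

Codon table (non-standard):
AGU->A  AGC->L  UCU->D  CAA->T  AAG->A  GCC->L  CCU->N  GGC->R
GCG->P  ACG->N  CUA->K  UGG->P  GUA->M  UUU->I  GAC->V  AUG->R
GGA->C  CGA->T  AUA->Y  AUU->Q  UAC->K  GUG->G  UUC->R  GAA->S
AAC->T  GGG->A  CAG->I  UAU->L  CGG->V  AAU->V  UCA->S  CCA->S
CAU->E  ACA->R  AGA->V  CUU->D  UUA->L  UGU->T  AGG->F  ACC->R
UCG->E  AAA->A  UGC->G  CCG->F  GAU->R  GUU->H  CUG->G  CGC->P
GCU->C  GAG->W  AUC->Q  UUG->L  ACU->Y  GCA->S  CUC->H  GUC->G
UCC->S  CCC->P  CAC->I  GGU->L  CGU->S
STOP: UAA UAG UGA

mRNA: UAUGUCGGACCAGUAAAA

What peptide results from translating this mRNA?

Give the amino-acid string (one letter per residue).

start AUG at pos 1
pos 1: AUG -> R; peptide=R
pos 4: UCG -> E; peptide=RE
pos 7: GAC -> V; peptide=REV
pos 10: CAG -> I; peptide=REVI
pos 13: UAA -> STOP

Answer: REVI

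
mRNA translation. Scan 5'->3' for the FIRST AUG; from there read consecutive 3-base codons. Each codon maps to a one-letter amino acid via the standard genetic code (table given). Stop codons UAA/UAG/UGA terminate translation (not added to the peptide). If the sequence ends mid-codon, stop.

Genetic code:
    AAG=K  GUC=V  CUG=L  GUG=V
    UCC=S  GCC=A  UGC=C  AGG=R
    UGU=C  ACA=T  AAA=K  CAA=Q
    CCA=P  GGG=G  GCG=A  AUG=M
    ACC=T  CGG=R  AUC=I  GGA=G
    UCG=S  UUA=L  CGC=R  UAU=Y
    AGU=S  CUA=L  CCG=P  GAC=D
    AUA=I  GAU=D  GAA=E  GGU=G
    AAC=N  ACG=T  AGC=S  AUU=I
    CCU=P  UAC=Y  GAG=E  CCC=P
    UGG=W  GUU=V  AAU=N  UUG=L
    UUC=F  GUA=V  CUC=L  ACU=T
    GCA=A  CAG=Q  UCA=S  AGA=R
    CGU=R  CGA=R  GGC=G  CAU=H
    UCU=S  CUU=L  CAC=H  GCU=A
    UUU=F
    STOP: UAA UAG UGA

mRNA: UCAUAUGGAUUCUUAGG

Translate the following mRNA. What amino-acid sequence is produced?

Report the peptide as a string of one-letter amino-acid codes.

start AUG at pos 4
pos 4: AUG -> M; peptide=M
pos 7: GAU -> D; peptide=MD
pos 10: UCU -> S; peptide=MDS
pos 13: UAG -> STOP

Answer: MDS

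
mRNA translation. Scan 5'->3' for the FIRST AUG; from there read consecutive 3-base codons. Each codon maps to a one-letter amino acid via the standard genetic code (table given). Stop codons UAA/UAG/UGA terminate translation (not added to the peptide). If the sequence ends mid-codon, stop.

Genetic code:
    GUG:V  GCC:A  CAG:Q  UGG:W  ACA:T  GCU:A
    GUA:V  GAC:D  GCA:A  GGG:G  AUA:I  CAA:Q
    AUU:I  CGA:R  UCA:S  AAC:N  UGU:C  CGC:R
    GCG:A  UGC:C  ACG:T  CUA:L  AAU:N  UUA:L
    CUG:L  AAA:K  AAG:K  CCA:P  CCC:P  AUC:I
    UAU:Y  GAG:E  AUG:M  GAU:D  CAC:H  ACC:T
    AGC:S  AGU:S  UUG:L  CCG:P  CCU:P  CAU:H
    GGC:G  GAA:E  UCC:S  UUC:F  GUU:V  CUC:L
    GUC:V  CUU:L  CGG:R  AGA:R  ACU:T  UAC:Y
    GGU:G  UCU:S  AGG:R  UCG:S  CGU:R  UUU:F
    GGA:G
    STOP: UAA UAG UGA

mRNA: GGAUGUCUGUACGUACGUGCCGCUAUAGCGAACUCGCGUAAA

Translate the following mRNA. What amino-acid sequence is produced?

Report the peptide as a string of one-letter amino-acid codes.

start AUG at pos 2
pos 2: AUG -> M; peptide=M
pos 5: UCU -> S; peptide=MS
pos 8: GUA -> V; peptide=MSV
pos 11: CGU -> R; peptide=MSVR
pos 14: ACG -> T; peptide=MSVRT
pos 17: UGC -> C; peptide=MSVRTC
pos 20: CGC -> R; peptide=MSVRTCR
pos 23: UAU -> Y; peptide=MSVRTCRY
pos 26: AGC -> S; peptide=MSVRTCRYS
pos 29: GAA -> E; peptide=MSVRTCRYSE
pos 32: CUC -> L; peptide=MSVRTCRYSEL
pos 35: GCG -> A; peptide=MSVRTCRYSELA
pos 38: UAA -> STOP

Answer: MSVRTCRYSELA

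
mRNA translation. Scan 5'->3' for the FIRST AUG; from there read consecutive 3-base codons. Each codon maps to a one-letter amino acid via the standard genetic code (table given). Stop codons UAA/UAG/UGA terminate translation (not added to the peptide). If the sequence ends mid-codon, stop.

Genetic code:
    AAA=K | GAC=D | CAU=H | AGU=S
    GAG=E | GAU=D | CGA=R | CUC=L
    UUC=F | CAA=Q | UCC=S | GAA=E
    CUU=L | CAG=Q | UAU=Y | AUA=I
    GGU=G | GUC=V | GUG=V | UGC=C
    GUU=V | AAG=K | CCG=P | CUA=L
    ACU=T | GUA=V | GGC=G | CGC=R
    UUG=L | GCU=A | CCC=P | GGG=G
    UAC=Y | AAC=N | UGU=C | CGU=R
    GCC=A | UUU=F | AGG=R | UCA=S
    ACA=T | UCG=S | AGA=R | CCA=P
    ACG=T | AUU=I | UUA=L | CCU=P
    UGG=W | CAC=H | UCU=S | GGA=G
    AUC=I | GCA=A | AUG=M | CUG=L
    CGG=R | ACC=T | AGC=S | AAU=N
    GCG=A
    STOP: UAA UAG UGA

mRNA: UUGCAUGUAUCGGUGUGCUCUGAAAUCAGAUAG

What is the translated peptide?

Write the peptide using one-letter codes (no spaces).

start AUG at pos 4
pos 4: AUG -> M; peptide=M
pos 7: UAU -> Y; peptide=MY
pos 10: CGG -> R; peptide=MYR
pos 13: UGU -> C; peptide=MYRC
pos 16: GCU -> A; peptide=MYRCA
pos 19: CUG -> L; peptide=MYRCAL
pos 22: AAA -> K; peptide=MYRCALK
pos 25: UCA -> S; peptide=MYRCALKS
pos 28: GAU -> D; peptide=MYRCALKSD
pos 31: only 2 nt remain (<3), stop (end of mRNA)

Answer: MYRCALKSD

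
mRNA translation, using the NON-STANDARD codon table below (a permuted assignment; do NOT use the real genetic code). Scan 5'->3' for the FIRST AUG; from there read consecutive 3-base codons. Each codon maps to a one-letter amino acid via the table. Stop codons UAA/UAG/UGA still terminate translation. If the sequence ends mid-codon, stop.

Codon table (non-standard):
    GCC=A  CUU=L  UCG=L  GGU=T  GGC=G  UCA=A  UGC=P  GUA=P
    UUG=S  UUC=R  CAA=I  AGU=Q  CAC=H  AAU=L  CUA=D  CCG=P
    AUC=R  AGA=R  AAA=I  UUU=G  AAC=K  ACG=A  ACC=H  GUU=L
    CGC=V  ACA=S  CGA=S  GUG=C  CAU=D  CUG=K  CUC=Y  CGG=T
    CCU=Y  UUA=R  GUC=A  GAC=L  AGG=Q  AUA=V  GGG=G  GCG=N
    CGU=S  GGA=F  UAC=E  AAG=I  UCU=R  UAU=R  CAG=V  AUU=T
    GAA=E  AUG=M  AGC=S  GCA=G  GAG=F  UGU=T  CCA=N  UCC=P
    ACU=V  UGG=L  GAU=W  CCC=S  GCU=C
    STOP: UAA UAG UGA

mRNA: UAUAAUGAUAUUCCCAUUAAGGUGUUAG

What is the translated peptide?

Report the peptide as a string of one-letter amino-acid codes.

Answer: MVRNRQT

Derivation:
start AUG at pos 4
pos 4: AUG -> M; peptide=M
pos 7: AUA -> V; peptide=MV
pos 10: UUC -> R; peptide=MVR
pos 13: CCA -> N; peptide=MVRN
pos 16: UUA -> R; peptide=MVRNR
pos 19: AGG -> Q; peptide=MVRNRQ
pos 22: UGU -> T; peptide=MVRNRQT
pos 25: UAG -> STOP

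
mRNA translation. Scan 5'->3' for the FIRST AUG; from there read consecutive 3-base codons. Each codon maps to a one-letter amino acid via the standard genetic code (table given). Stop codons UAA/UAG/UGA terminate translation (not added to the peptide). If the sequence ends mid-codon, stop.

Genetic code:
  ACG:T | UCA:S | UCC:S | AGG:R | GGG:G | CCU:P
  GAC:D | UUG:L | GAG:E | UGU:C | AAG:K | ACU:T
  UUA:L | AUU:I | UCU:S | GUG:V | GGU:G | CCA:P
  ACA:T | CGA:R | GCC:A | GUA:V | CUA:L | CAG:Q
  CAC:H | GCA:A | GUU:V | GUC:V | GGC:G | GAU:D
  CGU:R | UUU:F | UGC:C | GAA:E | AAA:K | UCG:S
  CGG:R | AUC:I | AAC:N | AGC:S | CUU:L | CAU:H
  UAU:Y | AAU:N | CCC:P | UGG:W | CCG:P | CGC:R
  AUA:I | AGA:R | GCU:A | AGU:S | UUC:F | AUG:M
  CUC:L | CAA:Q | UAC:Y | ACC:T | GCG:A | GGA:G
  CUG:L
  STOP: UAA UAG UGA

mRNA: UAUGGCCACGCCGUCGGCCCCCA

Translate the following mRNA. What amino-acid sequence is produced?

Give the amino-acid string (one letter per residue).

Answer: MATPSAP

Derivation:
start AUG at pos 1
pos 1: AUG -> M; peptide=M
pos 4: GCC -> A; peptide=MA
pos 7: ACG -> T; peptide=MAT
pos 10: CCG -> P; peptide=MATP
pos 13: UCG -> S; peptide=MATPS
pos 16: GCC -> A; peptide=MATPSA
pos 19: CCC -> P; peptide=MATPSAP
pos 22: only 1 nt remain (<3), stop (end of mRNA)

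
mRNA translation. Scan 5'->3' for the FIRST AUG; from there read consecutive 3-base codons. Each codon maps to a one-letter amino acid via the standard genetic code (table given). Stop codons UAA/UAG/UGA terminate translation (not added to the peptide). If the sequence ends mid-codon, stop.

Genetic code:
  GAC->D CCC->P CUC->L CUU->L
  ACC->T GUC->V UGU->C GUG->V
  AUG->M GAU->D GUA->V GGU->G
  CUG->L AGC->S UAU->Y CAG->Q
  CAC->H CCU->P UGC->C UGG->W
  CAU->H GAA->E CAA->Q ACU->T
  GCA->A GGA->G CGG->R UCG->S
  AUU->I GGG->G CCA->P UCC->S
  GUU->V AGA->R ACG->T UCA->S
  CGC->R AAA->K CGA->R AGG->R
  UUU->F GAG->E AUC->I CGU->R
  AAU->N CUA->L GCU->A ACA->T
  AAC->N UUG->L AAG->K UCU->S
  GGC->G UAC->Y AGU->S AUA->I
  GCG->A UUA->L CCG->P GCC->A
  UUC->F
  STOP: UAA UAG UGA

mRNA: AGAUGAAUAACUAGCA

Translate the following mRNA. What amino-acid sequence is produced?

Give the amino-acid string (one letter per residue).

Answer: MNN

Derivation:
start AUG at pos 2
pos 2: AUG -> M; peptide=M
pos 5: AAU -> N; peptide=MN
pos 8: AAC -> N; peptide=MNN
pos 11: UAG -> STOP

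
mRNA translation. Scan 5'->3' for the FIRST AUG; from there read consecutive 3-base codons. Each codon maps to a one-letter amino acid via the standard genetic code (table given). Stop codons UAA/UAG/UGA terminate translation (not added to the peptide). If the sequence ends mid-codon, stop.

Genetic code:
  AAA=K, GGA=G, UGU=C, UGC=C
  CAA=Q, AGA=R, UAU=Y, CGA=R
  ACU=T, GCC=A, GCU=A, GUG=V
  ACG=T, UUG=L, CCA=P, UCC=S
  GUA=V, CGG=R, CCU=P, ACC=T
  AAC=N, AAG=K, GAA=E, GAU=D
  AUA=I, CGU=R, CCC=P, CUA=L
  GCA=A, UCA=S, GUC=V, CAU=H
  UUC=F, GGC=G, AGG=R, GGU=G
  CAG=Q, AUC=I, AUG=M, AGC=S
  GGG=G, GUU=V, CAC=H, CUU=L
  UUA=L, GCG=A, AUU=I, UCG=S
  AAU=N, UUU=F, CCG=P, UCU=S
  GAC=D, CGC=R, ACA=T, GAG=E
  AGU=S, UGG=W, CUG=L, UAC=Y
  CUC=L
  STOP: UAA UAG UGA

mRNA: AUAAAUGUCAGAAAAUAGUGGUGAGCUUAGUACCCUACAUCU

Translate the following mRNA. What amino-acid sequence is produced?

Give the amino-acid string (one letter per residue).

Answer: MSENSGELSTLH

Derivation:
start AUG at pos 4
pos 4: AUG -> M; peptide=M
pos 7: UCA -> S; peptide=MS
pos 10: GAA -> E; peptide=MSE
pos 13: AAU -> N; peptide=MSEN
pos 16: AGU -> S; peptide=MSENS
pos 19: GGU -> G; peptide=MSENSG
pos 22: GAG -> E; peptide=MSENSGE
pos 25: CUU -> L; peptide=MSENSGEL
pos 28: AGU -> S; peptide=MSENSGELS
pos 31: ACC -> T; peptide=MSENSGELST
pos 34: CUA -> L; peptide=MSENSGELSTL
pos 37: CAU -> H; peptide=MSENSGELSTLH
pos 40: only 2 nt remain (<3), stop (end of mRNA)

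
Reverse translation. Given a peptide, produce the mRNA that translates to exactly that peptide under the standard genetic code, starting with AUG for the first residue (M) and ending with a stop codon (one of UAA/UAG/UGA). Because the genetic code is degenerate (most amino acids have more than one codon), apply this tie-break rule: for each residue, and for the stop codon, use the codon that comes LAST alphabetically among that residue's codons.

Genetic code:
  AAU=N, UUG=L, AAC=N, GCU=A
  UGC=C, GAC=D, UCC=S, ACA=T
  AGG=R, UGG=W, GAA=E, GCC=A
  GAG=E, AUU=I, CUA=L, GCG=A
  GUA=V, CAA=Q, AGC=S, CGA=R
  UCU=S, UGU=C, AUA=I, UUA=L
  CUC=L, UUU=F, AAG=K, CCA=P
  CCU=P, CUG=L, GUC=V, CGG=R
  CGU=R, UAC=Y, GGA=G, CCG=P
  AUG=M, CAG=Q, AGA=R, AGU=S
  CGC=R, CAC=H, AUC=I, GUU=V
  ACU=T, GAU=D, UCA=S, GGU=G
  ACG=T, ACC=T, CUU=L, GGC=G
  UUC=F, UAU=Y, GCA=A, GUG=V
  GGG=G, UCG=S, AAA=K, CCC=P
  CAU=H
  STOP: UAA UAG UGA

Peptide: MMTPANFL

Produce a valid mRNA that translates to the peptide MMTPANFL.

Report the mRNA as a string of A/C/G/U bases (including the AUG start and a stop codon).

residue 1: M -> AUG (start codon)
residue 2: M -> AUG (only codon)
residue 3: T codons sorted = ACA,ACC,ACG,ACU -> pick last = ACU
residue 4: P codons sorted = CCA,CCC,CCG,CCU -> pick last = CCU
residue 5: A codons sorted = GCA,GCC,GCG,GCU -> pick last = GCU
residue 6: N codons sorted = AAC,AAU -> pick last = AAU
residue 7: F codons sorted = UUC,UUU -> pick last = UUU
residue 8: L codons sorted = CUA,CUC,CUG,CUU,UUA,UUG -> pick last = UUG
terminator: stop codons sorted = UAA,UAG,UGA -> pick last = UGA

Answer: mRNA: AUGAUGACUCCUGCUAAUUUUUUGUGA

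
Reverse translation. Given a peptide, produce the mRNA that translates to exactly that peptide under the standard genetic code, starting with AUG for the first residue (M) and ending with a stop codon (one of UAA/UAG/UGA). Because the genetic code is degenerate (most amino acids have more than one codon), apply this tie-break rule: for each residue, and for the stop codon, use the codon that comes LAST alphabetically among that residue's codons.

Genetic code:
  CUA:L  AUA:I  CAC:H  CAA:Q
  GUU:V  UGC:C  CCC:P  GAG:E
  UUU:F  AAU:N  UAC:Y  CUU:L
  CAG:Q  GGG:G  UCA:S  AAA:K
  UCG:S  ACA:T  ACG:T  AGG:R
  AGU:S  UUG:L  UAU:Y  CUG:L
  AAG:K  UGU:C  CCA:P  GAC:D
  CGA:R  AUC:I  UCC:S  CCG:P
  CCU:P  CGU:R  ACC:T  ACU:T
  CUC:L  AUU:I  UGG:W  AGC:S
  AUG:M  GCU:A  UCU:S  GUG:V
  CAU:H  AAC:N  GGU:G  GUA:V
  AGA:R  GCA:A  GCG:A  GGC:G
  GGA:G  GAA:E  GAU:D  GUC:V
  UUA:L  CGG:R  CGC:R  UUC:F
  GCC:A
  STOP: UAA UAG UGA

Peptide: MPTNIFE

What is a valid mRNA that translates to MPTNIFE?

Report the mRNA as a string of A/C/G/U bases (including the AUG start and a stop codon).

residue 1: M -> AUG (start codon)
residue 2: P codons sorted = CCA,CCC,CCG,CCU -> pick last = CCU
residue 3: T codons sorted = ACA,ACC,ACG,ACU -> pick last = ACU
residue 4: N codons sorted = AAC,AAU -> pick last = AAU
residue 5: I codons sorted = AUA,AUC,AUU -> pick last = AUU
residue 6: F codons sorted = UUC,UUU -> pick last = UUU
residue 7: E codons sorted = GAA,GAG -> pick last = GAG
terminator: stop codons sorted = UAA,UAG,UGA -> pick last = UGA

Answer: mRNA: AUGCCUACUAAUAUUUUUGAGUGA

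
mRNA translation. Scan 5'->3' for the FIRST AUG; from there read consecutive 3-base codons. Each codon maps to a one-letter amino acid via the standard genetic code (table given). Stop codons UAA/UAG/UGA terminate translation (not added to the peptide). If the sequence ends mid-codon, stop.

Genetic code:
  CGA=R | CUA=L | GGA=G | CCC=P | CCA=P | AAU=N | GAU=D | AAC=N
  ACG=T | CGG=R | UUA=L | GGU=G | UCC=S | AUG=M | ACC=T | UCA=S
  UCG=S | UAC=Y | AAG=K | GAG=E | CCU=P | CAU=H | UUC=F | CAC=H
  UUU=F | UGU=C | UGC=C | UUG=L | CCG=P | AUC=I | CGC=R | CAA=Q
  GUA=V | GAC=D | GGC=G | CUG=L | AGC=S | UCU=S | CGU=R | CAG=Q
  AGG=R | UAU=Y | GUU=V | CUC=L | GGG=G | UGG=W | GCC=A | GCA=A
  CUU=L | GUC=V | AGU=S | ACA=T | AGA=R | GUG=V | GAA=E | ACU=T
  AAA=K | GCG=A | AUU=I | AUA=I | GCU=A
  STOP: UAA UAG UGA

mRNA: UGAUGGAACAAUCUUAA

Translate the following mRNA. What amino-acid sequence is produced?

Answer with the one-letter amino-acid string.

Answer: MEQS

Derivation:
start AUG at pos 2
pos 2: AUG -> M; peptide=M
pos 5: GAA -> E; peptide=ME
pos 8: CAA -> Q; peptide=MEQ
pos 11: UCU -> S; peptide=MEQS
pos 14: UAA -> STOP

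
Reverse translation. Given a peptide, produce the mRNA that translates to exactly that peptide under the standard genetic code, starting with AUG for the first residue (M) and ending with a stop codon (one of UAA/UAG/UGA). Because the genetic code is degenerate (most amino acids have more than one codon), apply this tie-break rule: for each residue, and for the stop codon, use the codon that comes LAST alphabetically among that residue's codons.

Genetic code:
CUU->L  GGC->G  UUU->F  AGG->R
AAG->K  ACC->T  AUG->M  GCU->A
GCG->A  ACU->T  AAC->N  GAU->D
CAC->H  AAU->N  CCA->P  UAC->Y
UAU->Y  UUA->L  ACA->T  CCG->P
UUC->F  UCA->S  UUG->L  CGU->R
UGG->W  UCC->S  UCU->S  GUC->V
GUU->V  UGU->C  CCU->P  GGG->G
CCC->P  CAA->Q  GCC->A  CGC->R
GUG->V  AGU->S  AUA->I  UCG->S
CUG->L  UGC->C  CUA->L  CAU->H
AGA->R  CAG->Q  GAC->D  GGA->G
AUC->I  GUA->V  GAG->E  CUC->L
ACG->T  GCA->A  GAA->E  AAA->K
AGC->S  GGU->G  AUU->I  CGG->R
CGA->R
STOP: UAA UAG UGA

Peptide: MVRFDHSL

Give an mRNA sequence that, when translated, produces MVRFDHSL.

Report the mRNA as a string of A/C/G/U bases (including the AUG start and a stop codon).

residue 1: M -> AUG (start codon)
residue 2: V codons sorted = GUA,GUC,GUG,GUU -> pick last = GUU
residue 3: R codons sorted = AGA,AGG,CGA,CGC,CGG,CGU -> pick last = CGU
residue 4: F codons sorted = UUC,UUU -> pick last = UUU
residue 5: D codons sorted = GAC,GAU -> pick last = GAU
residue 6: H codons sorted = CAC,CAU -> pick last = CAU
residue 7: S codons sorted = AGC,AGU,UCA,UCC,UCG,UCU -> pick last = UCU
residue 8: L codons sorted = CUA,CUC,CUG,CUU,UUA,UUG -> pick last = UUG
terminator: stop codons sorted = UAA,UAG,UGA -> pick last = UGA

Answer: mRNA: AUGGUUCGUUUUGAUCAUUCUUUGUGA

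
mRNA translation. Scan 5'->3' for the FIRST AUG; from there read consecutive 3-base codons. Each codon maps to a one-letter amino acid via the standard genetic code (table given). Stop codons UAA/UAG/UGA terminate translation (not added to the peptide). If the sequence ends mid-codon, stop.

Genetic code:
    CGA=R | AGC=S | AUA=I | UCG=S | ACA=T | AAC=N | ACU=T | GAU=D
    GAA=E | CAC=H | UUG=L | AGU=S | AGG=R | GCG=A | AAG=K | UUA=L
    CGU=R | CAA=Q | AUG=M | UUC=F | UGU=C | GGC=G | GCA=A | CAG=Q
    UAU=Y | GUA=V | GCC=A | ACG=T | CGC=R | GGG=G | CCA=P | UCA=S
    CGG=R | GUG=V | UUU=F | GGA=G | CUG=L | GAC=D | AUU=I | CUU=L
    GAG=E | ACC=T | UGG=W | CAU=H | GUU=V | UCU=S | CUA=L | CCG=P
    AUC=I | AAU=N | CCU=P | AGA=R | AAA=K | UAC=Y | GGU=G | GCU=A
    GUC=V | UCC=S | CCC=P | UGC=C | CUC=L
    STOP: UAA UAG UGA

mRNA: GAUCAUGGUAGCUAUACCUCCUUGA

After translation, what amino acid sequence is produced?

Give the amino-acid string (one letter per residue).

Answer: MVAIPP

Derivation:
start AUG at pos 4
pos 4: AUG -> M; peptide=M
pos 7: GUA -> V; peptide=MV
pos 10: GCU -> A; peptide=MVA
pos 13: AUA -> I; peptide=MVAI
pos 16: CCU -> P; peptide=MVAIP
pos 19: CCU -> P; peptide=MVAIPP
pos 22: UGA -> STOP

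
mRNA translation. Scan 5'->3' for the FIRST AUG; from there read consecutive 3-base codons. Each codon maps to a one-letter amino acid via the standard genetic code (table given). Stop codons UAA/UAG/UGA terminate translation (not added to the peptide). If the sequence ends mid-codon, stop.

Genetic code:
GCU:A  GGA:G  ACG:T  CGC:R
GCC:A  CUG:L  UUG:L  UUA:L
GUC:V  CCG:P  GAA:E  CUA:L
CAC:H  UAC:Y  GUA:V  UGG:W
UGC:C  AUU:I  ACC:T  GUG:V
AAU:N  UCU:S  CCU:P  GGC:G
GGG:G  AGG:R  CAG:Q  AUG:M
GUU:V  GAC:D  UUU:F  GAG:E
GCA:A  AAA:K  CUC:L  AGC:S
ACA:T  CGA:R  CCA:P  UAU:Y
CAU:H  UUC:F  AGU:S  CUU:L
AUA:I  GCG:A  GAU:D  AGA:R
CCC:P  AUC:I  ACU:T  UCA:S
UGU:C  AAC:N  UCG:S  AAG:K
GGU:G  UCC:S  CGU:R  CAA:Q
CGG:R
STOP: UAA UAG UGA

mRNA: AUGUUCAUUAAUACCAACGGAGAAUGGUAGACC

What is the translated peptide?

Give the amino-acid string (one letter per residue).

Answer: MFINTNGEW

Derivation:
start AUG at pos 0
pos 0: AUG -> M; peptide=M
pos 3: UUC -> F; peptide=MF
pos 6: AUU -> I; peptide=MFI
pos 9: AAU -> N; peptide=MFIN
pos 12: ACC -> T; peptide=MFINT
pos 15: AAC -> N; peptide=MFINTN
pos 18: GGA -> G; peptide=MFINTNG
pos 21: GAA -> E; peptide=MFINTNGE
pos 24: UGG -> W; peptide=MFINTNGEW
pos 27: UAG -> STOP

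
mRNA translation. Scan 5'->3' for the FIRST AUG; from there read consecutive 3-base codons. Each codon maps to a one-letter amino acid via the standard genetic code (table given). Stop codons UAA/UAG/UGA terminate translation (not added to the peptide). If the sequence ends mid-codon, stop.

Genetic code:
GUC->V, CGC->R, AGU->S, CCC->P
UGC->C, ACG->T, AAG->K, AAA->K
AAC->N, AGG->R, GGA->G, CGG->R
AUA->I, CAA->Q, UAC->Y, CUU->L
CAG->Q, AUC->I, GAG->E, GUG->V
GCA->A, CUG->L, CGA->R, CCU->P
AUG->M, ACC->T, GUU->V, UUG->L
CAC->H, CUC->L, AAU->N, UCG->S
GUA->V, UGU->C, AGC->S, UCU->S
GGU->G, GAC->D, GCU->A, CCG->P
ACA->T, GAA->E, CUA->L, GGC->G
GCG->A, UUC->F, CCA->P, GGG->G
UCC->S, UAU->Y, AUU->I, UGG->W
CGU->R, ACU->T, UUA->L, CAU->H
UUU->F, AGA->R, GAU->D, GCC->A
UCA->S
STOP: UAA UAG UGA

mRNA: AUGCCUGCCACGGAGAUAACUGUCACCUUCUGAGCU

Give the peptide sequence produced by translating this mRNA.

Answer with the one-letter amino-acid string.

Answer: MPATEITVTF

Derivation:
start AUG at pos 0
pos 0: AUG -> M; peptide=M
pos 3: CCU -> P; peptide=MP
pos 6: GCC -> A; peptide=MPA
pos 9: ACG -> T; peptide=MPAT
pos 12: GAG -> E; peptide=MPATE
pos 15: AUA -> I; peptide=MPATEI
pos 18: ACU -> T; peptide=MPATEIT
pos 21: GUC -> V; peptide=MPATEITV
pos 24: ACC -> T; peptide=MPATEITVT
pos 27: UUC -> F; peptide=MPATEITVTF
pos 30: UGA -> STOP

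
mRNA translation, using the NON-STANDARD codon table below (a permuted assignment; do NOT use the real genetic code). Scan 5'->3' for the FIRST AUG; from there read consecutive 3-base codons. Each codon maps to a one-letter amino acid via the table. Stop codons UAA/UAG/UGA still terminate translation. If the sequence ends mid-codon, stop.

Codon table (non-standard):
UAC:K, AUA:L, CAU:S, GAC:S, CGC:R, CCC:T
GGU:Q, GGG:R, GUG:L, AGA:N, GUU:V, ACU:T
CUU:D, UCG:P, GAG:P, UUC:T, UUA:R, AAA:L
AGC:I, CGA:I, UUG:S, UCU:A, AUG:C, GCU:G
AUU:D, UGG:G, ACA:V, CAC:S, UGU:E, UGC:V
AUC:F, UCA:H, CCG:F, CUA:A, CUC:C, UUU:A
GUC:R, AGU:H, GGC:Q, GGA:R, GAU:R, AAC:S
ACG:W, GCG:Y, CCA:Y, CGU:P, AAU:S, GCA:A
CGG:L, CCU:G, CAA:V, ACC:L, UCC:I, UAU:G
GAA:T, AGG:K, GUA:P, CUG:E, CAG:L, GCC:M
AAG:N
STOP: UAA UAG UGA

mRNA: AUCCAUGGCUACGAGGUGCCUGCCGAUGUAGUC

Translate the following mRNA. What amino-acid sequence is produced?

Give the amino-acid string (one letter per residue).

Answer: CGWKVEFC

Derivation:
start AUG at pos 4
pos 4: AUG -> C; peptide=C
pos 7: GCU -> G; peptide=CG
pos 10: ACG -> W; peptide=CGW
pos 13: AGG -> K; peptide=CGWK
pos 16: UGC -> V; peptide=CGWKV
pos 19: CUG -> E; peptide=CGWKVE
pos 22: CCG -> F; peptide=CGWKVEF
pos 25: AUG -> C; peptide=CGWKVEFC
pos 28: UAG -> STOP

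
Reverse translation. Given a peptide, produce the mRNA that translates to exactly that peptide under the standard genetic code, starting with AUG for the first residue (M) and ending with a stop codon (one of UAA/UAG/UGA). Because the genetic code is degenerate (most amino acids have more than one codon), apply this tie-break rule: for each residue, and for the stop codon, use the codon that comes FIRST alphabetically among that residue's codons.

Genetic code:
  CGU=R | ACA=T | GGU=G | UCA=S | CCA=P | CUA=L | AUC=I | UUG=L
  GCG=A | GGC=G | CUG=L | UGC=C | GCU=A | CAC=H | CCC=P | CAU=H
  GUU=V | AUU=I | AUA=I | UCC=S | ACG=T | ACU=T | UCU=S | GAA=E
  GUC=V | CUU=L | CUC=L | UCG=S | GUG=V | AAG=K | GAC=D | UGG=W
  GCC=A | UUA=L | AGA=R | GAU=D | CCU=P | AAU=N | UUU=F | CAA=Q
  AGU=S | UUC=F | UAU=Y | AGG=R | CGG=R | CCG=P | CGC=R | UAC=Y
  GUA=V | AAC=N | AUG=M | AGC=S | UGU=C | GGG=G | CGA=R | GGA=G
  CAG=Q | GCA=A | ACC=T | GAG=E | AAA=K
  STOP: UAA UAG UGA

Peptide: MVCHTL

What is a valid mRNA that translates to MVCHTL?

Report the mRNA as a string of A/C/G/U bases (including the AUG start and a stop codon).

Answer: mRNA: AUGGUAUGCCACACACUAUAA

Derivation:
residue 1: M -> AUG (start codon)
residue 2: V codons sorted = GUA,GUC,GUG,GUU -> pick first = GUA
residue 3: C codons sorted = UGC,UGU -> pick first = UGC
residue 4: H codons sorted = CAC,CAU -> pick first = CAC
residue 5: T codons sorted = ACA,ACC,ACG,ACU -> pick first = ACA
residue 6: L codons sorted = CUA,CUC,CUG,CUU,UUA,UUG -> pick first = CUA
terminator: stop codons sorted = UAA,UAG,UGA -> pick first = UAA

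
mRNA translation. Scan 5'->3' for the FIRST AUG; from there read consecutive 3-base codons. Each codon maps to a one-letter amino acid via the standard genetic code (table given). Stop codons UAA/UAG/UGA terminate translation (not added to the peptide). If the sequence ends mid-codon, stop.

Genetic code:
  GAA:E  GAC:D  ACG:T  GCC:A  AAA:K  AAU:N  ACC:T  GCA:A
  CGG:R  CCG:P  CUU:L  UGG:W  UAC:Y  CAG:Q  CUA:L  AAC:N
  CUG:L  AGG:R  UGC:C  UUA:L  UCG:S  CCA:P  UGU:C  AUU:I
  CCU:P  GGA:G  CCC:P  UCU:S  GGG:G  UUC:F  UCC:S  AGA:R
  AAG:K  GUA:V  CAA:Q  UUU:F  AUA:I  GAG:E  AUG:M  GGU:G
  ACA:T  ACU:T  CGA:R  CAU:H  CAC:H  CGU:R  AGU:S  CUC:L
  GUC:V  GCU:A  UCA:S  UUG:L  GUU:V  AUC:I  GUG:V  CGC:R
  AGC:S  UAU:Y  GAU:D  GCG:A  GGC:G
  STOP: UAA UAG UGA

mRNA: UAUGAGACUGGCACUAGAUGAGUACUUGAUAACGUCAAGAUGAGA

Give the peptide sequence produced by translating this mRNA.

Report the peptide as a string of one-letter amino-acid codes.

start AUG at pos 1
pos 1: AUG -> M; peptide=M
pos 4: AGA -> R; peptide=MR
pos 7: CUG -> L; peptide=MRL
pos 10: GCA -> A; peptide=MRLA
pos 13: CUA -> L; peptide=MRLAL
pos 16: GAU -> D; peptide=MRLALD
pos 19: GAG -> E; peptide=MRLALDE
pos 22: UAC -> Y; peptide=MRLALDEY
pos 25: UUG -> L; peptide=MRLALDEYL
pos 28: AUA -> I; peptide=MRLALDEYLI
pos 31: ACG -> T; peptide=MRLALDEYLIT
pos 34: UCA -> S; peptide=MRLALDEYLITS
pos 37: AGA -> R; peptide=MRLALDEYLITSR
pos 40: UGA -> STOP

Answer: MRLALDEYLITSR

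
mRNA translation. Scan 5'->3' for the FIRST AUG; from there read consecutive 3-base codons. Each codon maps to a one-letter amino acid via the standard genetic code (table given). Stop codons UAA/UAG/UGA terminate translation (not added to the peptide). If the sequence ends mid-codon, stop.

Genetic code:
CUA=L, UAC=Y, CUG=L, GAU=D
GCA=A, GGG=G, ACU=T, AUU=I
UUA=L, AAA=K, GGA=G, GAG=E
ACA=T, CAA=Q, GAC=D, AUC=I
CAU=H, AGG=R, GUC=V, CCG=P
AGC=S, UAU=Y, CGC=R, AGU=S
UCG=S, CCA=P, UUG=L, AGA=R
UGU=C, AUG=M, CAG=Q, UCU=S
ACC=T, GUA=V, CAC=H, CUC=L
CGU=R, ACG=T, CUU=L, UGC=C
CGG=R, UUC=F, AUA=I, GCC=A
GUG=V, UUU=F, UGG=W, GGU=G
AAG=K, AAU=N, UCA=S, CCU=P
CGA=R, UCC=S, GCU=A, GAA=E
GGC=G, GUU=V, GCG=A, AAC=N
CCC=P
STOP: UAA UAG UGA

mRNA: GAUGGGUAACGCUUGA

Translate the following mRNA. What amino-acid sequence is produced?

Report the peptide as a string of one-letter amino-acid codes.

Answer: MGNA

Derivation:
start AUG at pos 1
pos 1: AUG -> M; peptide=M
pos 4: GGU -> G; peptide=MG
pos 7: AAC -> N; peptide=MGN
pos 10: GCU -> A; peptide=MGNA
pos 13: UGA -> STOP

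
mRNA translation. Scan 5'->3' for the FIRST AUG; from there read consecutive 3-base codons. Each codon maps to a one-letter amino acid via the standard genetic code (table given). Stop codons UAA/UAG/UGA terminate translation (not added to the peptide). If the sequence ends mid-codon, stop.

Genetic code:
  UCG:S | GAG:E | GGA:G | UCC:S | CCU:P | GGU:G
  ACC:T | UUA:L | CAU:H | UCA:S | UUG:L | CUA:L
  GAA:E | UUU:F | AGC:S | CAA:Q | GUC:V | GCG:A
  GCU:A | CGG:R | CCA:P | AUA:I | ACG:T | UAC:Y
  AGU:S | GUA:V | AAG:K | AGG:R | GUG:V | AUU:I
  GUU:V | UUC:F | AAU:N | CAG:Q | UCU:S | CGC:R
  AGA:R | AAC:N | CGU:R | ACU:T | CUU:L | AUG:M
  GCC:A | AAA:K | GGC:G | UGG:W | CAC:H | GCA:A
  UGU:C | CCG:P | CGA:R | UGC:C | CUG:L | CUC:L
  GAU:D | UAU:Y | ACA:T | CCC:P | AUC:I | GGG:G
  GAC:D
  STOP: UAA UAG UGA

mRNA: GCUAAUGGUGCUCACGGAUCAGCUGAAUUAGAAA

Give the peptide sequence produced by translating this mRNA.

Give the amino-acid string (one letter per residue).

Answer: MVLTDQLN

Derivation:
start AUG at pos 4
pos 4: AUG -> M; peptide=M
pos 7: GUG -> V; peptide=MV
pos 10: CUC -> L; peptide=MVL
pos 13: ACG -> T; peptide=MVLT
pos 16: GAU -> D; peptide=MVLTD
pos 19: CAG -> Q; peptide=MVLTDQ
pos 22: CUG -> L; peptide=MVLTDQL
pos 25: AAU -> N; peptide=MVLTDQLN
pos 28: UAG -> STOP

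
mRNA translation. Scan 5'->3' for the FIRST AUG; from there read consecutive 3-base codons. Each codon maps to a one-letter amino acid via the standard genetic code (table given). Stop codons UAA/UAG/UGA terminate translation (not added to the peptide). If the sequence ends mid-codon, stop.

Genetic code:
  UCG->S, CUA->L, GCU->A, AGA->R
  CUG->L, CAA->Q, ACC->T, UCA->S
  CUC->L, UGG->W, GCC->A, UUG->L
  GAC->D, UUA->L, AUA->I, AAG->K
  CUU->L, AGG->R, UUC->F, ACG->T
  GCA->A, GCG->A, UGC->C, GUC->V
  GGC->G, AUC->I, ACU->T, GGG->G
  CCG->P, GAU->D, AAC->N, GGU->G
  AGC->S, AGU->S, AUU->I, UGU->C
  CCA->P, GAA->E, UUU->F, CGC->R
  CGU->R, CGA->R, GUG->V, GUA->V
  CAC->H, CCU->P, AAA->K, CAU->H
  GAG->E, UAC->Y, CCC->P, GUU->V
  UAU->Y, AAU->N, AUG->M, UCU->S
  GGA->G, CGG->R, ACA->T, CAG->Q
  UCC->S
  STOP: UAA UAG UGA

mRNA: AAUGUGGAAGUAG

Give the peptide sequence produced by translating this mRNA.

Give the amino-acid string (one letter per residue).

Answer: MWK

Derivation:
start AUG at pos 1
pos 1: AUG -> M; peptide=M
pos 4: UGG -> W; peptide=MW
pos 7: AAG -> K; peptide=MWK
pos 10: UAG -> STOP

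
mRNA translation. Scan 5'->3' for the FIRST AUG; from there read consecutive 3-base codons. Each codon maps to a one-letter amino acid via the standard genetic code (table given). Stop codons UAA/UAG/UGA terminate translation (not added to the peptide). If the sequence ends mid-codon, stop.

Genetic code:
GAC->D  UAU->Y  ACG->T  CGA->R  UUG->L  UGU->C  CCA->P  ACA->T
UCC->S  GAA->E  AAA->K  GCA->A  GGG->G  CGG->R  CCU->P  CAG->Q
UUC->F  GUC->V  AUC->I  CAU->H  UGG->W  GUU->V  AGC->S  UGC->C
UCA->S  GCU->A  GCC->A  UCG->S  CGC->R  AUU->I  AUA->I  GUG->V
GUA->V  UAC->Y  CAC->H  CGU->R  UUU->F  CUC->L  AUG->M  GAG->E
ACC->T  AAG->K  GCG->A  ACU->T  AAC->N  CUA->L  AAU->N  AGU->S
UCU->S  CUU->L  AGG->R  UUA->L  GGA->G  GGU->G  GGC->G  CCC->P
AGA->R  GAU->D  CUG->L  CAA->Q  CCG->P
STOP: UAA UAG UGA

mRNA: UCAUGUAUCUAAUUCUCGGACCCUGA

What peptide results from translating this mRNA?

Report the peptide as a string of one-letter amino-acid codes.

start AUG at pos 2
pos 2: AUG -> M; peptide=M
pos 5: UAU -> Y; peptide=MY
pos 8: CUA -> L; peptide=MYL
pos 11: AUU -> I; peptide=MYLI
pos 14: CUC -> L; peptide=MYLIL
pos 17: GGA -> G; peptide=MYLILG
pos 20: CCC -> P; peptide=MYLILGP
pos 23: UGA -> STOP

Answer: MYLILGP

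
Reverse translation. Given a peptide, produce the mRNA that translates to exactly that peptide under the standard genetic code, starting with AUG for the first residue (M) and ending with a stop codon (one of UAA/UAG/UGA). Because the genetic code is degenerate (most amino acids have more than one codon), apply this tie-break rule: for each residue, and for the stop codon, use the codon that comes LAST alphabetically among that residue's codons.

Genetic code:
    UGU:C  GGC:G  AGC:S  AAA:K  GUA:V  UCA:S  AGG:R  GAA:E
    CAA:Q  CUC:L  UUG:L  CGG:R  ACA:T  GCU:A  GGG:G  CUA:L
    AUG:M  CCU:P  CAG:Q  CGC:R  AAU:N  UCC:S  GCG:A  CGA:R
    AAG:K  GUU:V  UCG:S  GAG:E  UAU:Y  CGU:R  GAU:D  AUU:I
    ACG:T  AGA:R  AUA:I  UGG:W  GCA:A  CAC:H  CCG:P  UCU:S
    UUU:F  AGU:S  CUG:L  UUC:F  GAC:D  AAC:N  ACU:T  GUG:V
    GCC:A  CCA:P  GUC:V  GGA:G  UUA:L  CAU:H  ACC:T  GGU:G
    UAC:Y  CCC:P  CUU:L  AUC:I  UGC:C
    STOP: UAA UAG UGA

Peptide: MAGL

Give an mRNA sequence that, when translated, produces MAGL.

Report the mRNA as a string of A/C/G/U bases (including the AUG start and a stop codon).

Answer: mRNA: AUGGCUGGUUUGUGA

Derivation:
residue 1: M -> AUG (start codon)
residue 2: A codons sorted = GCA,GCC,GCG,GCU -> pick last = GCU
residue 3: G codons sorted = GGA,GGC,GGG,GGU -> pick last = GGU
residue 4: L codons sorted = CUA,CUC,CUG,CUU,UUA,UUG -> pick last = UUG
terminator: stop codons sorted = UAA,UAG,UGA -> pick last = UGA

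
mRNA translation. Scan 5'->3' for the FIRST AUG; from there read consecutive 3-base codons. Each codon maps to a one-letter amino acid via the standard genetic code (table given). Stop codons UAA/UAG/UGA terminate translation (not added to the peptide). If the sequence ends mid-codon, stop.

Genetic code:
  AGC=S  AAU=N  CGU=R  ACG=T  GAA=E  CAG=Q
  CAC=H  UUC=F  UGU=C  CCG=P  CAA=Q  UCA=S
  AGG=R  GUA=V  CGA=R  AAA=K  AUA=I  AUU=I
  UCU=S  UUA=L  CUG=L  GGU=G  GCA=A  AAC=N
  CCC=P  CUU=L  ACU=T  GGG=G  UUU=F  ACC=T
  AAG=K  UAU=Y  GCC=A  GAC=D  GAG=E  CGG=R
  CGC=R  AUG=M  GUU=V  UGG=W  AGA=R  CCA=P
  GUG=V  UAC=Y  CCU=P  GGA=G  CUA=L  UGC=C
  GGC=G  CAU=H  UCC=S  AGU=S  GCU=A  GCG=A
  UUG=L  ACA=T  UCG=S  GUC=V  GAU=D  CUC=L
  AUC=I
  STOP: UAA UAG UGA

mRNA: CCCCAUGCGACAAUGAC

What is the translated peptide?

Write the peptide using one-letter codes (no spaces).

Answer: MRQ

Derivation:
start AUG at pos 4
pos 4: AUG -> M; peptide=M
pos 7: CGA -> R; peptide=MR
pos 10: CAA -> Q; peptide=MRQ
pos 13: UGA -> STOP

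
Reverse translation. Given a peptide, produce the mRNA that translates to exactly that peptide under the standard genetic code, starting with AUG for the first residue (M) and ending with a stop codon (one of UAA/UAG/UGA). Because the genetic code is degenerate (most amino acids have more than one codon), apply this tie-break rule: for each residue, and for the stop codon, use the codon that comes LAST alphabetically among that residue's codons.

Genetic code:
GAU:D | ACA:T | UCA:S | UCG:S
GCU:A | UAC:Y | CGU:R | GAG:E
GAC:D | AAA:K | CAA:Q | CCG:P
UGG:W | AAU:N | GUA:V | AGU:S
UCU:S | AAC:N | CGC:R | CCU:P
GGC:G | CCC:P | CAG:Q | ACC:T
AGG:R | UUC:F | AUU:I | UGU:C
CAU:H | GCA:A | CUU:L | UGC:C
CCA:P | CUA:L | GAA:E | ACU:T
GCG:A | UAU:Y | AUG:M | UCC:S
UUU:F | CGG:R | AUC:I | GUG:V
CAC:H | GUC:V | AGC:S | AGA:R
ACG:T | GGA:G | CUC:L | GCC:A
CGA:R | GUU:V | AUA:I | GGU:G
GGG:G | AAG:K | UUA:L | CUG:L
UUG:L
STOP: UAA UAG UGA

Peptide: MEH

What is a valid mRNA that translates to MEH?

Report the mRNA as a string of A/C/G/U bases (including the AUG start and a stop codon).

residue 1: M -> AUG (start codon)
residue 2: E codons sorted = GAA,GAG -> pick last = GAG
residue 3: H codons sorted = CAC,CAU -> pick last = CAU
terminator: stop codons sorted = UAA,UAG,UGA -> pick last = UGA

Answer: mRNA: AUGGAGCAUUGA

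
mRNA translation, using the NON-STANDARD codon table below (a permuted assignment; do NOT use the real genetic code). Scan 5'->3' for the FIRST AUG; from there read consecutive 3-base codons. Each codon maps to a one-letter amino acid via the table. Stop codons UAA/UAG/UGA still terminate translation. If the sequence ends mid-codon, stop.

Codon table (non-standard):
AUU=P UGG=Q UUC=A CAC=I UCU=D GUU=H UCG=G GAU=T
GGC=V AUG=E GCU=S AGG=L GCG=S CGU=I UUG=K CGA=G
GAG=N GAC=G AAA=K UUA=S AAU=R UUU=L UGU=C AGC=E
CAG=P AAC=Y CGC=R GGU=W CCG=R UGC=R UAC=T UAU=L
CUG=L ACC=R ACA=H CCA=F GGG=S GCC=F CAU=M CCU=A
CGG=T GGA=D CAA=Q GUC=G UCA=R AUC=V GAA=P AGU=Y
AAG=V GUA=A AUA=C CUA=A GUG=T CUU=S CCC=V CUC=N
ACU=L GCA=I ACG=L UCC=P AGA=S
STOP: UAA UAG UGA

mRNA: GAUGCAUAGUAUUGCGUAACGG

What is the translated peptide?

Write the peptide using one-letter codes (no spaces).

start AUG at pos 1
pos 1: AUG -> E; peptide=E
pos 4: CAU -> M; peptide=EM
pos 7: AGU -> Y; peptide=EMY
pos 10: AUU -> P; peptide=EMYP
pos 13: GCG -> S; peptide=EMYPS
pos 16: UAA -> STOP

Answer: EMYPS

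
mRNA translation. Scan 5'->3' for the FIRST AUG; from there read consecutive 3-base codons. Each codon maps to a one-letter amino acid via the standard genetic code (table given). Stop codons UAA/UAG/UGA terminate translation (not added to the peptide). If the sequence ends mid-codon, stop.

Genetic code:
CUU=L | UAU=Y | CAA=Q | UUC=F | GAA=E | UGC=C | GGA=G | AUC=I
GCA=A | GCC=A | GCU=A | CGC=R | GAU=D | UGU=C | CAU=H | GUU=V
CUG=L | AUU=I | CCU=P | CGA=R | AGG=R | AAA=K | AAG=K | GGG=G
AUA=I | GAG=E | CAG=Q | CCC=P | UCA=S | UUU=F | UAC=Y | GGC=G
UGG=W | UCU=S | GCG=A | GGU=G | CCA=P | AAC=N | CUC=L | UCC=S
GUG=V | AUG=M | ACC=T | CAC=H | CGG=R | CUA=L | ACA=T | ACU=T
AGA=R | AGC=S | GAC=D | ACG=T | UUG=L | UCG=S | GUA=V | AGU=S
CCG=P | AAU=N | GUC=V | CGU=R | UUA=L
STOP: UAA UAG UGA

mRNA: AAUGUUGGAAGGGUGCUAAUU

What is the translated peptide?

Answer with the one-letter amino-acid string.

start AUG at pos 1
pos 1: AUG -> M; peptide=M
pos 4: UUG -> L; peptide=ML
pos 7: GAA -> E; peptide=MLE
pos 10: GGG -> G; peptide=MLEG
pos 13: UGC -> C; peptide=MLEGC
pos 16: UAA -> STOP

Answer: MLEGC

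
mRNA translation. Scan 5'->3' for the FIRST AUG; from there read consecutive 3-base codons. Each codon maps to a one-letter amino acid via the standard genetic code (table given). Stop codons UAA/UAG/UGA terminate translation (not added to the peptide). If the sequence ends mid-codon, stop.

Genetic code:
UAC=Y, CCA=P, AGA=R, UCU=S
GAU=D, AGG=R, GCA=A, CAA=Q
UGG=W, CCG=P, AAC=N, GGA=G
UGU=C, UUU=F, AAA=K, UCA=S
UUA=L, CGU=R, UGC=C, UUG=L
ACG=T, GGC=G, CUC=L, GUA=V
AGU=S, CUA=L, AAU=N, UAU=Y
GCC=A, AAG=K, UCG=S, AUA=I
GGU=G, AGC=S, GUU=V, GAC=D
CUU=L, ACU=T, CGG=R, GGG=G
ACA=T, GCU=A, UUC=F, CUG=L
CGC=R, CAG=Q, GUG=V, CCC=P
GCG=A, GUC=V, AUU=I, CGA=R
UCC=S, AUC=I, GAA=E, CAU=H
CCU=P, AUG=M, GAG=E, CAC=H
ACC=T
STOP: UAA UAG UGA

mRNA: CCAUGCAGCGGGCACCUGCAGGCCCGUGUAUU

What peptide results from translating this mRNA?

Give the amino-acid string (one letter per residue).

start AUG at pos 2
pos 2: AUG -> M; peptide=M
pos 5: CAG -> Q; peptide=MQ
pos 8: CGG -> R; peptide=MQR
pos 11: GCA -> A; peptide=MQRA
pos 14: CCU -> P; peptide=MQRAP
pos 17: GCA -> A; peptide=MQRAPA
pos 20: GGC -> G; peptide=MQRAPAG
pos 23: CCG -> P; peptide=MQRAPAGP
pos 26: UGU -> C; peptide=MQRAPAGPC
pos 29: AUU -> I; peptide=MQRAPAGPCI
pos 32: only 0 nt remain (<3), stop (end of mRNA)

Answer: MQRAPAGPCI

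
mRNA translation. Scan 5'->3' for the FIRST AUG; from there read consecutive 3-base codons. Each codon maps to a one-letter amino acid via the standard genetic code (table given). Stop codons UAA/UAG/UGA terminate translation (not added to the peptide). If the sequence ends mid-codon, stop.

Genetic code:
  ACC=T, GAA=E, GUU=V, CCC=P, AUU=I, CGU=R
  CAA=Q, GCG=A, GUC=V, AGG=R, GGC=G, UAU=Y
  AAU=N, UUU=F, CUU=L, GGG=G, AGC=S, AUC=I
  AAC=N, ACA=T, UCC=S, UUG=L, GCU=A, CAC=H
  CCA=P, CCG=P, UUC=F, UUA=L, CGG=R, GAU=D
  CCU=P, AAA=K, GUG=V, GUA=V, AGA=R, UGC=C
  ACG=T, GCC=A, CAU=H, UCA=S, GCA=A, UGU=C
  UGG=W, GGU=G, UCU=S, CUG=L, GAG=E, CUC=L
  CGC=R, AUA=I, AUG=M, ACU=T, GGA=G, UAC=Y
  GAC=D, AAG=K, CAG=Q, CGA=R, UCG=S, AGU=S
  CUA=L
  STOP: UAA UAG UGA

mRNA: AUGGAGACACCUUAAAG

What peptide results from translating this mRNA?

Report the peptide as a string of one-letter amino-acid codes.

Answer: METP

Derivation:
start AUG at pos 0
pos 0: AUG -> M; peptide=M
pos 3: GAG -> E; peptide=ME
pos 6: ACA -> T; peptide=MET
pos 9: CCU -> P; peptide=METP
pos 12: UAA -> STOP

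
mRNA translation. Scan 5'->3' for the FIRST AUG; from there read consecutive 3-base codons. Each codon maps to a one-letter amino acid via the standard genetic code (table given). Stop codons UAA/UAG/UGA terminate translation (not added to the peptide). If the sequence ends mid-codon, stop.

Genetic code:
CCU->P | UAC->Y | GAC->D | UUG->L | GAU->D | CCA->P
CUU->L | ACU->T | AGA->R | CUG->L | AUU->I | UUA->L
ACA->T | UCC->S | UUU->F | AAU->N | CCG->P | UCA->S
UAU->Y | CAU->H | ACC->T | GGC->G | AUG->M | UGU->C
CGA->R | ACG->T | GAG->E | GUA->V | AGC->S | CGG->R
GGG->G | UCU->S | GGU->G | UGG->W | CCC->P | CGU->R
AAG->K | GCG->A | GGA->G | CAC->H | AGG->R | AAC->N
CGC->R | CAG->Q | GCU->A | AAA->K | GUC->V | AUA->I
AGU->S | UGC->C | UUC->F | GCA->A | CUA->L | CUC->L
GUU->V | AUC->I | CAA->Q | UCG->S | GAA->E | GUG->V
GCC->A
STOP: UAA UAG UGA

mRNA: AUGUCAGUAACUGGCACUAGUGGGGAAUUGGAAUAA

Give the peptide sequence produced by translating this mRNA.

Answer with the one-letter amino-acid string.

Answer: MSVTGTSGELE

Derivation:
start AUG at pos 0
pos 0: AUG -> M; peptide=M
pos 3: UCA -> S; peptide=MS
pos 6: GUA -> V; peptide=MSV
pos 9: ACU -> T; peptide=MSVT
pos 12: GGC -> G; peptide=MSVTG
pos 15: ACU -> T; peptide=MSVTGT
pos 18: AGU -> S; peptide=MSVTGTS
pos 21: GGG -> G; peptide=MSVTGTSG
pos 24: GAA -> E; peptide=MSVTGTSGE
pos 27: UUG -> L; peptide=MSVTGTSGEL
pos 30: GAA -> E; peptide=MSVTGTSGELE
pos 33: UAA -> STOP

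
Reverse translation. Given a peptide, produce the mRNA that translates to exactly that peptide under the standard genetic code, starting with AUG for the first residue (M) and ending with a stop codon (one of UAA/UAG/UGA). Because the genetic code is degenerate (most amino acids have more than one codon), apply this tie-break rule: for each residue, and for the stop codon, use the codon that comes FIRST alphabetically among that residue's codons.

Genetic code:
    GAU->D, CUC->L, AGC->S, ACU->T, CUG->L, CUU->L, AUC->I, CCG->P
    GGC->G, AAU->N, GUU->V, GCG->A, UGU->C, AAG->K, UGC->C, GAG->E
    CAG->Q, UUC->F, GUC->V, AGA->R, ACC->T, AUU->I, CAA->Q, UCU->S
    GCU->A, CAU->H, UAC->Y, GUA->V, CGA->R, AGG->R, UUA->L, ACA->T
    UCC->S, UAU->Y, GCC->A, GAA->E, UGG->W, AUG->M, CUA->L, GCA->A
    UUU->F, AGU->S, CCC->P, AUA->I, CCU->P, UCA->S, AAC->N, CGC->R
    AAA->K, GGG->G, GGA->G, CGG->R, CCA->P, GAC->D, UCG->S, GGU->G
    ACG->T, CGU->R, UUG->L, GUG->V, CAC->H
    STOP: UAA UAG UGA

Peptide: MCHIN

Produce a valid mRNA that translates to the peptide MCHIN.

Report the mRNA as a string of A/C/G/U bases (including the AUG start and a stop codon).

residue 1: M -> AUG (start codon)
residue 2: C codons sorted = UGC,UGU -> pick first = UGC
residue 3: H codons sorted = CAC,CAU -> pick first = CAC
residue 4: I codons sorted = AUA,AUC,AUU -> pick first = AUA
residue 5: N codons sorted = AAC,AAU -> pick first = AAC
terminator: stop codons sorted = UAA,UAG,UGA -> pick first = UAA

Answer: mRNA: AUGUGCCACAUAAACUAA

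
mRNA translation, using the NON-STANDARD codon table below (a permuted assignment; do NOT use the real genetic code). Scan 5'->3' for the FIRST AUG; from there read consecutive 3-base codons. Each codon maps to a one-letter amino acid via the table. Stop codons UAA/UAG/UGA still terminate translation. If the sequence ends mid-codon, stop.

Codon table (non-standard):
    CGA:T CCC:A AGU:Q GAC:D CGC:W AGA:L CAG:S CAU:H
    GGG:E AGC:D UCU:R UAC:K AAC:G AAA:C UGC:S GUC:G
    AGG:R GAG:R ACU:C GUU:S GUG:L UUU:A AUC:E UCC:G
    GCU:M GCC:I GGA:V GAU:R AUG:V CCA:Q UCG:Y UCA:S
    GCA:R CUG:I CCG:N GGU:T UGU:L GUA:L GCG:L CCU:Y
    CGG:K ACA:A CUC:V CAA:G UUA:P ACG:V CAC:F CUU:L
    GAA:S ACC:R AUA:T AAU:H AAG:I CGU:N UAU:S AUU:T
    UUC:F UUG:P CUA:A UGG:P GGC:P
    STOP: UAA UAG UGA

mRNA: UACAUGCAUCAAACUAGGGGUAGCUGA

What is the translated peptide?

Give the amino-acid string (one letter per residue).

start AUG at pos 3
pos 3: AUG -> V; peptide=V
pos 6: CAU -> H; peptide=VH
pos 9: CAA -> G; peptide=VHG
pos 12: ACU -> C; peptide=VHGC
pos 15: AGG -> R; peptide=VHGCR
pos 18: GGU -> T; peptide=VHGCRT
pos 21: AGC -> D; peptide=VHGCRTD
pos 24: UGA -> STOP

Answer: VHGCRTD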